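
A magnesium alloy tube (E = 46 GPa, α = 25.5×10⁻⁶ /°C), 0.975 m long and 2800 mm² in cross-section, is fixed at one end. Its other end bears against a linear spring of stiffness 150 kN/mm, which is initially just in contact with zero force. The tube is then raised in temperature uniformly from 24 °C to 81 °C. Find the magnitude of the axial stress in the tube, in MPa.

Free thermal expansion: δ_free = αΔT L = 25.5×10⁻⁶ × 57 × 975 = 1.417 mm.
Let P be the compressive force at the spring. The tube shortens elastically by PL/(AE) and the spring compresses by P/k; together these equal δ_free.
So P = δ_free / [L/(AE) + 1/k] = 1.417 / [ 975/(2800×46×10³) + 1/(150×10³) ].
P = 1.417 / 1.424×10⁻⁵ = 99540 N.
σ = P/A = 99540/2800 = 35.55 MPa.

σ ≈ 35.6 MPa (compressive)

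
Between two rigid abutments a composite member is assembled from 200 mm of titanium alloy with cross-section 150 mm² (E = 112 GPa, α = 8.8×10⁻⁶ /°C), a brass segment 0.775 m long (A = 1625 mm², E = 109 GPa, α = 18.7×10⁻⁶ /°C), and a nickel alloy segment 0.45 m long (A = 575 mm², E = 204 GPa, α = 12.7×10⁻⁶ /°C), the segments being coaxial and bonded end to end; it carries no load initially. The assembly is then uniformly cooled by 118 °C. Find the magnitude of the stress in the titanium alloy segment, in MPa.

σ ≈ 859 MPa (tensile)

Free thermal contraction of the whole bar: Σ αᵢΔT Lᵢ = 8.8×10⁻⁶×118×200 + 18.7×10⁻⁶×118×775 + 12.7×10⁻⁶×118×450 = 2.592 mm.
The walls prevent any net length change, so an axial force P (same in every segment) develops. Compatibility: P · Σ Lᵢ/(AᵢEᵢ) = δ_free.
Σ Lᵢ/(AᵢEᵢ) = 200/(150×112×10³) + 775/(1625×109×10³) + 450/(575×204×10³) = 2.012×10⁻⁵ mm/N.
So P = 2.592 / 2.012×10⁻⁵ = 128.9 kN, tensile.
σ_{titanium alloy} = P / A = 128900 / 150 = 859.1 MPa.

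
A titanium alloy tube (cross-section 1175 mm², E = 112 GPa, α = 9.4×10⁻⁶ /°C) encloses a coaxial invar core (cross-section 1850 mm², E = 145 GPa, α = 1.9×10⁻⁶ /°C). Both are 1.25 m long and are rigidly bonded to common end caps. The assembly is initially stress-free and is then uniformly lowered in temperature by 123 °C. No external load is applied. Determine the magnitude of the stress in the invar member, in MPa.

σ ≈ 44 MPa (compressive)

Equilibrium of a rigid end plate with no external load gives equal and opposite internal forces ±P in the two members. Since α_{titanium alloy} > α_{invar}, cooling drives the titanium alloy into tension and the invar into compression.
Compatibility of the two members (thermal + elastic change equal): (α₁ − α₂)ΔT = P·[1/(A₁E₁) + 1/(A₂E₂)].
|α₁ − α₂|·ΔT = 7.5×10⁻⁶ × 123 = 0.0009225.
1/(A₁E₁) + 1/(A₂E₂) = 1/(1175×112×10³) + 1/(1850×145×10³) = 1.133×10⁻⁸ N⁻¹.
So P = 0.0009225 / 1.133×10⁻⁸ = 81.45 kN.
σ_{invar} = P/A₂ = 81450/1850 = 44.02 MPa, compressive.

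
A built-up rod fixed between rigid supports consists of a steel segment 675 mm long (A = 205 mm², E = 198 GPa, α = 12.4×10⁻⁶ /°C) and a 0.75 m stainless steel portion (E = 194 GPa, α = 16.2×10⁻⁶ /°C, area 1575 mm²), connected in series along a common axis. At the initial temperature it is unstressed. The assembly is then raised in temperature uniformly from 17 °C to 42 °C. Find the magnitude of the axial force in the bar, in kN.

P ≈ 26.9 kN (compressive)

Free thermal expansion of the whole bar: Σ αᵢΔT Lᵢ = 12.4×10⁻⁶×25×675 + 16.2×10⁻⁶×25×750 = 0.513 mm.
Since the ends are fixed, an axial force P builds up, equal in every segment, with P · Σ Lᵢ/(AᵢEᵢ) = δ_free.
Σ Lᵢ/(AᵢEᵢ) = 675/(205×198×10³) + 750/(1575×194×10³) = 1.908×10⁻⁵ mm/N.
P = 0.513 / 1.908×10⁻⁵ = 26880 N = 26.88 kN, compressive.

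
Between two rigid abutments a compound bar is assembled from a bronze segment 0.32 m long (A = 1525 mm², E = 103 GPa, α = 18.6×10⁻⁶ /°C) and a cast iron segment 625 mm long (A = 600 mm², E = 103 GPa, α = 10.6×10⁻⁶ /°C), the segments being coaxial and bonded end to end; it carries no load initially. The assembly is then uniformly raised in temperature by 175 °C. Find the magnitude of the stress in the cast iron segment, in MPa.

Free thermal expansion of the whole bar: Σ αᵢΔT Lᵢ = 18.6×10⁻⁶×175×320 + 10.6×10⁻⁶×175×625 = 2.201 mm.
The rigid supports impose zero overall length change; the single axial force P common to all segments must satisfy P Σ Lᵢ/(AᵢEᵢ) = δ_free.
The series flexibility is Σ Lᵢ/(AᵢEᵢ) = 320/(1525×103×10³) + 625/(600×103×10³) = 1.215×10⁻⁵ mm/N.
Hence P = δ_free / Σ(L/AE) = 2.201/1.215×10⁻⁵ = 181.1 kN (compressive).
σ_{cast iron} = P / A = 181100 / 600 = 301.9 MPa.

σ ≈ 302 MPa (compressive)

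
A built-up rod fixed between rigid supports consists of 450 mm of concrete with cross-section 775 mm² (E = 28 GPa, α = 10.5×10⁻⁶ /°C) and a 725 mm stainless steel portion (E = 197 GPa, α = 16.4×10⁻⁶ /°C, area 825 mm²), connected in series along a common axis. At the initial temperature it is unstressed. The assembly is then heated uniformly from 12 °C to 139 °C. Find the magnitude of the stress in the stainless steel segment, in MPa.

σ ≈ 102 MPa (compressive)

Free thermal expansion of the whole bar: Σ αᵢΔT Lᵢ = 10.5×10⁻⁶×127×450 + 16.4×10⁻⁶×127×725 = 2.11 mm.
The walls prevent any net length change, so an axial force P (same in every segment) develops. Compatibility: P · Σ Lᵢ/(AᵢEᵢ) = δ_free.
Σ Lᵢ/(AᵢEᵢ) = 450/(775×28×10³) + 725/(825×197×10³) = 2.52×10⁻⁵ mm/N.
P = 2.11 / 2.52×10⁻⁵ = 83740 N = 83.74 kN, compressive.
σ_{stainless steel} = P / A = 83740 / 825 = 101.5 MPa.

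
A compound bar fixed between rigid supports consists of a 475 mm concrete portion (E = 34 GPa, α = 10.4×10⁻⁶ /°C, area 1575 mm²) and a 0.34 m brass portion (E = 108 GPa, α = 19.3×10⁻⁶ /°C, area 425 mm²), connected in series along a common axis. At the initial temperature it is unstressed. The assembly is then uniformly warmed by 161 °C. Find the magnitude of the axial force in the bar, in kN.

P ≈ 114 kN (compressive)

With the walls removed the bar would change length by δ_free = Σ αᵢΔT Lᵢ = 10.4×10⁻⁶×161×475 + 19.3×10⁻⁶×161×340 = 1.852 mm.
Since the ends are fixed, an axial force P builds up, equal in every segment, with P · Σ Lᵢ/(AᵢEᵢ) = δ_free.
Σ Lᵢ/(AᵢEᵢ) = 475/(1575×34×10³) + 340/(425×108×10³) = 1.628×10⁻⁵ mm/N.
So P = 1.852 / 1.628×10⁻⁵ = 113.8 kN, compressive.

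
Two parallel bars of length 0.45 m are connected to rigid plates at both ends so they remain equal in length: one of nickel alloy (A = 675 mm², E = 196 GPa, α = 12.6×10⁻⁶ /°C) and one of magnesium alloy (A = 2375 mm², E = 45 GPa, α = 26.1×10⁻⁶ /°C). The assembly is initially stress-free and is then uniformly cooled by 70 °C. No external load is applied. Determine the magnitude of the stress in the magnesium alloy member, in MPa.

The magnesium alloy has the larger α, so on cooling it would change length more than the nickel alloy if both were free. The rigid plates force a common final length, so the magnesium alloy is put into tension and the nickel alloy into compression, with equal and opposite forces P (no external load).
Equating the net (thermal + elastic) strains gives |α₁ − α₂|·ΔT = P·[1/(A₁E₁) + 1/(A₂E₂)].
|α₁ − α₂|·ΔT = 13.5×10⁻⁶ × 70 = 0.000945.
1/(A₁E₁) + 1/(A₂E₂) = 1/(675×196×10³) + 1/(2375×45×10³) = 1.692×10⁻⁸ N⁻¹.
So P = 0.000945 / 1.692×10⁻⁸ = 55.87 kN.
σ_{magnesium alloy} = P/A₂ = 55870/2375 = 23.52 MPa, tensile.

σ ≈ 23.5 MPa (tensile)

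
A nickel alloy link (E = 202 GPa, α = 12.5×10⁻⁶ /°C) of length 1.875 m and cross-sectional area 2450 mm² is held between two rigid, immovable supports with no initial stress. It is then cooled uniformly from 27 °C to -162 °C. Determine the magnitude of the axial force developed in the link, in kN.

P ≈ 1170 kN (tensile)

Full restraint means ε = 0, so the stress is σ = EαΔT = 202×10³ × 12.5×10⁻⁶ × 189 = 477.2 MPa.
Then P = σA = 477.2 × 2450 mm² = 1169 kN, tensile.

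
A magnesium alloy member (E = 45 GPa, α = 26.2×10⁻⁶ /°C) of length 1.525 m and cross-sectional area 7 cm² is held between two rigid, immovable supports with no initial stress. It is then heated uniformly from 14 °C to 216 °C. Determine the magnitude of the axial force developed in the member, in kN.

P ≈ 167 kN (compressive)

With zero net strain, σ = E·αΔT = 45 GPa × 26.2×10⁻⁶ × 202 = 238.2 MPa.
Axial force P = σA = 238.2 × 700 = 166700 N = 166.7 kN, compressive.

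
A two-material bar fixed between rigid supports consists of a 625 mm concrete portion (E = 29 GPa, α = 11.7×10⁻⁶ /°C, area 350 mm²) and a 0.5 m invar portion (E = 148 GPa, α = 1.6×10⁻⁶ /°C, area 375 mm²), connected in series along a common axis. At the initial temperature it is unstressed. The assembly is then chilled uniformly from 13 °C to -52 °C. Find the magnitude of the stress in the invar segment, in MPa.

Free thermal contraction of the whole bar: Σ αᵢΔT Lᵢ = 11.7×10⁻⁶×65×625 + 1.6×10⁻⁶×65×500 = 0.5273 mm.
Since the ends are fixed, an axial force P builds up, equal in every segment, with P · Σ Lᵢ/(AᵢEᵢ) = δ_free.
Σ Lᵢ/(AᵢEᵢ) = 625/(350×29×10³) + 500/(375×148×10³) = 7.059×10⁻⁵ mm/N.
Hence P = δ_free / Σ(L/AE) = 0.5273/7.059×10⁻⁵ = 7.471 kN (tensile).
σ_{invar} = P / A = 7471 / 375 = 19.92 MPa.

σ ≈ 19.9 MPa (tensile)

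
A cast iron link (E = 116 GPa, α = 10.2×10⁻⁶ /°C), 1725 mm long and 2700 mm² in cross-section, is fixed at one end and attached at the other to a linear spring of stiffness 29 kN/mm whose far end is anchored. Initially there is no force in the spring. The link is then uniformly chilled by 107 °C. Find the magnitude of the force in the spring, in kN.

If the spring were absent the link would shorten by αΔT L = 10.2×10⁻⁶ × 107 × 1725 = 1.883 mm.
With a force P in the spring, the elastic change of the link is PL/(AE) and that of the spring is P/k; compatibility requires their sum to equal δ_free.
P [ L/(AE) + 1/k ] = δ_free → P [ 1725/(2700×116×10³) + 1/(29×10³) ] = 1.883.
P = 1.883 / 3.999×10⁻⁵ = 47080 N.

P ≈ 47.1 kN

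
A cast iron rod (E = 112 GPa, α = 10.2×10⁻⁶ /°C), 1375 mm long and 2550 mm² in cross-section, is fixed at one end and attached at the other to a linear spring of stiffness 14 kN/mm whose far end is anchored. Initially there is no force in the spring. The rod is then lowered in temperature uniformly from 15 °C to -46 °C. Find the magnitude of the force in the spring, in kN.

P ≈ 11.2 kN

Free thermal contraction: δ_free = αΔT L = 10.2×10⁻⁶ × 61 × 1375 = 0.8555 mm.
Let P be the tensile force in the spring. The rod extends elastically by PL/(AE) and the spring stretches by P/k; together these equal δ_free.
So P = δ_free / [L/(AE) + 1/k] = 0.8555 / [ 1375/(2550×112×10³) + 1/(14×10³) ].
P = 0.8555 / 7.624×10⁻⁵ = 11220 N.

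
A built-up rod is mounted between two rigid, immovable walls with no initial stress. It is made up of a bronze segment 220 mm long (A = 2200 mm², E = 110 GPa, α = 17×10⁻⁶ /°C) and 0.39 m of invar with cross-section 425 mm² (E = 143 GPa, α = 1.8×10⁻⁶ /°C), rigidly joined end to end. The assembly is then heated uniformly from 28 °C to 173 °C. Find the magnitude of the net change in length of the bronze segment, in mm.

If the supports were absent, the total length change would be Σ αᵢΔT Lᵢ = 17×10⁻⁶×145×220 + 1.8×10⁻⁶×145×390 = 0.6441 mm.
The walls prevent any net length change, so an axial force P (same in every segment) develops. Compatibility: P · Σ Lᵢ/(AᵢEᵢ) = δ_free.
Σ Lᵢ/(AᵢEᵢ) = 220/(2200×110×10³) + 390/(425×143×10³) = 7.326×10⁻⁶ mm/N.
So P = 0.6441 / 7.326×10⁻⁶ = 87.92 kN, compressive.
For the bronze segment, free thermal change = 17×10⁻⁶×145×220 = 0.5423 mm and elastic change from P = 87920×220/(2200×110×10³) = 0.07992 mm; these oppose, so the net change is 0.462 mm (segment lengthens).

|ΔL| ≈ 0.462 mm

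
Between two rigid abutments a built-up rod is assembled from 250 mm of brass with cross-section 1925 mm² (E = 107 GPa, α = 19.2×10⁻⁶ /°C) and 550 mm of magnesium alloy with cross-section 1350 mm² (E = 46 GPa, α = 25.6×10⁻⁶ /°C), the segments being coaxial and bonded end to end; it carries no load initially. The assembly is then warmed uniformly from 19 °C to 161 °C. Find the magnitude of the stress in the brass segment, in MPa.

With the walls removed the bar would change length by δ_free = Σ αᵢΔT Lᵢ = 19.2×10⁻⁶×142×250 + 25.6×10⁻⁶×142×550 = 2.681 mm.
The rigid supports impose zero overall length change; the single axial force P common to all segments must satisfy P Σ Lᵢ/(AᵢEᵢ) = δ_free.
The series flexibility is Σ Lᵢ/(AᵢEᵢ) = 250/(1925×107×10³) + 550/(1350×46×10³) = 1.007×10⁻⁵ mm/N.
So P = 2.681 / 1.007×10⁻⁵ = 266.2 kN, compressive.
σ_{brass} = P / A = 266200 / 1925 = 138.3 MPa.

σ ≈ 138 MPa (compressive)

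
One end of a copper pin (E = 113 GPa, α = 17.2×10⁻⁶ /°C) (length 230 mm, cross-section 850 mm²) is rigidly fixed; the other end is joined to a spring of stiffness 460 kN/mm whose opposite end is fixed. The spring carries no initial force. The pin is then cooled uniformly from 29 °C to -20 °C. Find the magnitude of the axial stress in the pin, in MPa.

If the spring were absent the pin would shorten by αΔT L = 17.2×10⁻⁶ × 49 × 230 = 0.1938 mm.
Let P be the tensile force in the spring. The pin extends elastically by PL/(AE) and the spring stretches by P/k; together these equal δ_free.
So P = δ_free / [L/(AE) + 1/k] = 0.1938 / [ 230/(850×113×10³) + 1/(460×10³) ].
P = 0.1938 / 4.568×10⁻⁶ = 42430 N.
σ = P/A = 42430/850 = 49.92 MPa.

σ ≈ 49.9 MPa (tensile)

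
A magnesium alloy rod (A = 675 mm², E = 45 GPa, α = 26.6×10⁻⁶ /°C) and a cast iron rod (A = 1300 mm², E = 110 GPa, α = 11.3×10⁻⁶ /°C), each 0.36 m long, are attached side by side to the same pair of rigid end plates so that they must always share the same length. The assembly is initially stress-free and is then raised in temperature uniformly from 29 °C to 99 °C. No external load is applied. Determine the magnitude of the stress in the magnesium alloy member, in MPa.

Both members must finish at the same length. With the larger α, the magnesium alloy tends to over-expand; the plates restrain it, putting the magnesium alloy in compression and the cast iron in tension. With no external load the two internal forces are equal and opposite, magnitude P.
Setting the final lengths equal and cancelling L: (α₁ − α₂)ΔT = P/(A₁E₁) + P/(A₂E₂).
|α₁ − α₂|·ΔT = 15.3×10⁻⁶ × 70 = 0.001071.
1/(A₁E₁) + 1/(A₂E₂) = 1/(675×45×10³) + 1/(1300×110×10³) = 3.991×10⁻⁸ N⁻¹.
So P = 0.001071 / 3.991×10⁻⁸ = 26.83 kN.
σ_{magnesium alloy} = P/A₁ = 26830/675 = 39.75 MPa, compressive.

σ ≈ 39.8 MPa (compressive)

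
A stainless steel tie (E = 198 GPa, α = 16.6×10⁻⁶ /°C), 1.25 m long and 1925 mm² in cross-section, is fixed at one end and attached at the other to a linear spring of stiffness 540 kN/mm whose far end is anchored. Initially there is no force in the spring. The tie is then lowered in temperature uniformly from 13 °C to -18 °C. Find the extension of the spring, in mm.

If the spring were absent the tie would shorten by αΔT L = 16.6×10⁻⁶ × 31 × 1250 = 0.6433 mm.
Let P be the tensile force in the spring. The tie extends elastically by PL/(AE) and the spring stretches by P/k; together these equal δ_free.
P [ L/(AE) + 1/k ] = δ_free → P [ 1250/(1925×198×10³) + 1/(540×10³) ] = 0.6433.
P = 0.6433 / 5.131×10⁻⁶ = 125400 N.
Spring extension = P/k = 125400/(540×10³) = 0.2321 mm.

δ ≈ 0.232 mm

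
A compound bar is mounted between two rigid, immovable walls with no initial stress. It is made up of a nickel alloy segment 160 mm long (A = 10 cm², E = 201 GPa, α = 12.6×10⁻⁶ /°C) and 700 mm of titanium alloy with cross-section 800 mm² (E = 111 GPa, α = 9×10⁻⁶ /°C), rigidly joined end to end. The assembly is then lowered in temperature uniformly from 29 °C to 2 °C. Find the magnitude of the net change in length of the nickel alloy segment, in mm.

Free thermal contraction of the whole bar: Σ αᵢΔT Lᵢ = 12.6×10⁻⁶×27×160 + 9×10⁻⁶×27×700 = 0.2245 mm.
The walls prevent any net length change, so an axial force P (same in every segment) develops. Compatibility: P · Σ Lᵢ/(AᵢEᵢ) = δ_free.
The series flexibility is Σ Lᵢ/(AᵢEᵢ) = 160/(1000×201×10³) + 700/(800×111×10³) = 8.679×10⁻⁶ mm/N.
Hence P = δ_free / Σ(L/AE) = 0.2245/8.679×10⁻⁶ = 25.87 kN (tensile).
For the nickel alloy segment, free thermal change = 12.6×10⁻⁶×27×160 = 0.05443 mm and elastic change from P = 25870×160/(1000×201×10³) = 0.02059 mm; these oppose, so the net change is 0.0338 mm (segment shortens).

|ΔL| ≈ 0.0338 mm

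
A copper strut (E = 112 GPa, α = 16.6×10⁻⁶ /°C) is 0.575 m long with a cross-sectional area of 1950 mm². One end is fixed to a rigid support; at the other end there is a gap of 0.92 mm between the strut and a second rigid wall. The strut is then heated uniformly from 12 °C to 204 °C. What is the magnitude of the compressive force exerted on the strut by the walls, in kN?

P ≈ 347 kN

Unrestrained expansion: δ_free = αΔT L = 16.6×10⁻⁶ × 192 × 575 = 1.833 mm.
This exceeds the 0.92 mm gap, so the wall pushes back. The portion of expansion that must be recovered elastically is δ_free − gap = 1.833 − 0.92 = 0.9126 mm.
Compatibility: PL/(AE) = 0.9126 mm, so σ = P/A = E × (0.9126/575) = 177.8 MPa.
Force on the wall = σA = 177.8 × 1950 mm² = 346.6 kN.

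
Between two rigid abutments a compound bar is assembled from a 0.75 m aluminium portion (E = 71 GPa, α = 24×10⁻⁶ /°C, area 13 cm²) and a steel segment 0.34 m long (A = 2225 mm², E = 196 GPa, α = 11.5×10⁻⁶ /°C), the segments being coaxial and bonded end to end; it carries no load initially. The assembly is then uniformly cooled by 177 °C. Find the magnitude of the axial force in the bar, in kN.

P ≈ 435 kN (tensile)

Free thermal contraction of the whole bar: Σ αᵢΔT Lᵢ = 24×10⁻⁶×177×750 + 11.5×10⁻⁶×177×340 = 3.878 mm.
The rigid supports impose zero overall length change; the single axial force P common to all segments must satisfy P Σ Lᵢ/(AᵢEᵢ) = δ_free.
Σ Lᵢ/(AᵢEᵢ) = 750/(1300×71×10³) + 340/(2225×196×10³) = 8.905×10⁻⁶ mm/N.
P = 3.878 / 8.905×10⁻⁶ = 435500 N = 435.5 kN, tensile.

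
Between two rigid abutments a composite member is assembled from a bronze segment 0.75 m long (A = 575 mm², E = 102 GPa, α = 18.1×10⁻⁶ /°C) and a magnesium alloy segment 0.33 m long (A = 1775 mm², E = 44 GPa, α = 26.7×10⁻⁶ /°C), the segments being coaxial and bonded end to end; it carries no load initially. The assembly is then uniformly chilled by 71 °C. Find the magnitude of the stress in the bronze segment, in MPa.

Free thermal contraction of the whole bar: Σ αᵢΔT Lᵢ = 18.1×10⁻⁶×71×750 + 26.7×10⁻⁶×71×330 = 1.589 mm.
The rigid supports impose zero overall length change; the single axial force P common to all segments must satisfy P Σ Lᵢ/(AᵢEᵢ) = δ_free.
Σ Lᵢ/(AᵢEᵢ) = 750/(575×102×10³) + 330/(1775×44×10³) = 1.701×10⁻⁵ mm/N.
So P = 1.589 / 1.701×10⁻⁵ = 93.42 kN, tensile.
σ_{bronze} = P / A = 93420 / 575 = 162.5 MPa.

σ ≈ 162 MPa (tensile)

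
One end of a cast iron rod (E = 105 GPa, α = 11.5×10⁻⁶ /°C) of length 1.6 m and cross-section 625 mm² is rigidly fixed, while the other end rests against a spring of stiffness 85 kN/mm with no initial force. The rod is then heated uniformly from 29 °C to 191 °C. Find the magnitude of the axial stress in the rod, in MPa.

σ ≈ 132 MPa (compressive)

If the spring were absent the rod would lengthen by αΔT L = 11.5×10⁻⁶ × 162 × 1600 = 2.981 mm.
With a force P in the spring, the elastic change of the rod is PL/(AE) and that of the spring is P/k; compatibility requires their sum to equal δ_free.
P [ L/(AE) + 1/k ] = δ_free → P [ 1600/(625×105×10³) + 1/(85×10³) ] = 2.981.
P = 2.981 / 3.615×10⁻⁵ = 82470 N.
σ = P/A = 82470/625 = 131.9 MPa.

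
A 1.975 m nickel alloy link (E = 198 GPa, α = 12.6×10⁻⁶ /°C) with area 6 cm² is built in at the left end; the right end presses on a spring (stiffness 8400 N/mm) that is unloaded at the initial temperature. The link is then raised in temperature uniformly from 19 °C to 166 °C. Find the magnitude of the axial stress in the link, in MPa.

σ ≈ 44.9 MPa (compressive)

Free thermal expansion: δ_free = αΔT L = 12.6×10⁻⁶ × 147 × 1975 = 3.658 mm.
With a force P in the spring, the elastic change of the link is PL/(AE) and that of the spring is P/k; compatibility requires their sum to equal δ_free.
P [ L/(AE) + 1/k ] = δ_free → P [ 1975/(600×198×10³) + 1/(8400) ] = 3.658.
P = 3.658 / 0.0001357 = 26960 N.
σ = P/A = 26960/600 = 44.94 MPa.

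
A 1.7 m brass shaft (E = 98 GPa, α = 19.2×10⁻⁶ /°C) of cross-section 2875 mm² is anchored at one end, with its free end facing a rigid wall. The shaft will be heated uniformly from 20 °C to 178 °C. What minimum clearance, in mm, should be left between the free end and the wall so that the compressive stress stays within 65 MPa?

g ≈ 4.03 mm

Free expansion if unrestrained: δ_free = αΔT L = 19.2×10⁻⁶ × 158 × 1700 = 5.157 mm.
At the allowable stress the elastic shortening the wall may impose is σL/E = 65 × 1700 / (98×10³) = 1.128 mm.
So the gap has to take up the difference, g_min = δ_free − σL/E = 5.157 − 1.128 = 4.03 mm.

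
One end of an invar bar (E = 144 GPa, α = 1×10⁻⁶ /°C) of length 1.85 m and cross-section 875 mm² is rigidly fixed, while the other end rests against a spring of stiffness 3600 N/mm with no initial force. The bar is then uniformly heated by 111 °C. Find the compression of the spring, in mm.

The unrestrained thermal change is αΔT L = 1×10⁻⁶ × 111 × 1850 = 0.2054 mm.
Let P be the compressive force at the spring. The bar shortens elastically by PL/(AE) and the spring compresses by P/k; together these equal δ_free.
P [ L/(AE) + 1/k ] = δ_free → P [ 1850/(875×144×10³) + 1/(3600) ] = 0.2054.
P = 0.2054 / 0.0002925 = 702.1 N.
Spring compression = P/k = 702.1/(3600) = 0.195 mm.

δ ≈ 0.195 mm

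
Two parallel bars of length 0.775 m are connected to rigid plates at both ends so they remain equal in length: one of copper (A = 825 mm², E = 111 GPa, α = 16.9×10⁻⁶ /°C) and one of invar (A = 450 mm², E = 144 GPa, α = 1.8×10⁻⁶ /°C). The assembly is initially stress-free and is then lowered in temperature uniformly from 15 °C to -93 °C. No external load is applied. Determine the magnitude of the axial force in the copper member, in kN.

P ≈ 61.9 kN (tensile in the copper)

The copper has the larger α, so on cooling it would change length more than the invar if both were free. The rigid plates force a common final length, so the copper is put into tension and the invar into compression, with equal and opposite forces P (no external load).
Setting the final lengths equal and cancelling L: (α₁ − α₂)ΔT = P/(A₁E₁) + P/(A₂E₂).
|α₁ − α₂|·ΔT = 15.1×10⁻⁶ × 108 = 0.001631.
1/(A₁E₁) + 1/(A₂E₂) = 1/(825×111×10³) + 1/(450×144×10³) = 2.635×10⁻⁸ N⁻¹.
P = 0.001631 / 2.635×10⁻⁸ = 61880 N = 61.88 kN.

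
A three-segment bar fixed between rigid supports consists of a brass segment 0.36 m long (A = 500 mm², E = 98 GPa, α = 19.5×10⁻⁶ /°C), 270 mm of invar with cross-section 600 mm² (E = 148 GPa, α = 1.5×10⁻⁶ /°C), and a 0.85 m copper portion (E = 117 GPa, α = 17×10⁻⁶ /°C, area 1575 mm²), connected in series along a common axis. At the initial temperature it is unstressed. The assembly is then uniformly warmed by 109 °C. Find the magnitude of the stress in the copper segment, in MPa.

σ ≈ 101 MPa (compressive)

If the supports were absent, the total length change would be Σ αᵢΔT Lᵢ = 19.5×10⁻⁶×109×360 + 1.5×10⁻⁶×109×270 + 17×10⁻⁶×109×850 = 2.384 mm.
The rigid supports impose zero overall length change; the single axial force P common to all segments must satisfy P Σ Lᵢ/(AᵢEᵢ) = δ_free.
Σ Lᵢ/(AᵢEᵢ) = 360/(500×98×10³) + 270/(600×148×10³) + 850/(1575×117×10³) = 1.5×10⁻⁵ mm/N.
So P = 2.384 / 1.5×10⁻⁵ = 159 kN, compressive.
σ_{copper} = P / A = 159000 / 1575 = 100.9 MPa.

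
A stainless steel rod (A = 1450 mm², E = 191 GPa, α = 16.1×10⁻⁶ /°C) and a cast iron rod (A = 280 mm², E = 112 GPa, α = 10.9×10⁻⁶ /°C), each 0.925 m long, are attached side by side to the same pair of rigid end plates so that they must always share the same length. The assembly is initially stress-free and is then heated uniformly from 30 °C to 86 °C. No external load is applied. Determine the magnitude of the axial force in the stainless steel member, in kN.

The stainless steel has the larger α, so on heating it would change length more than the cast iron if both were free. The rigid plates force a common final length, so the stainless steel is put into compression and the cast iron into tension, with equal and opposite forces P (no external load).
Setting the final lengths equal and cancelling L: (α₁ − α₂)ΔT = P/(A₁E₁) + P/(A₂E₂).
|α₁ − α₂|·ΔT = 5.2×10⁻⁶ × 56 = 0.0002912.
1/(A₁E₁) + 1/(A₂E₂) = 1/(1450×191×10³) + 1/(280×112×10³) = 3.55×10⁻⁸ N⁻¹.
P = 0.0002912 / 3.55×10⁻⁸ = 8203 N = 8.203 kN.

P ≈ 8.2 kN (compressive in the stainless steel)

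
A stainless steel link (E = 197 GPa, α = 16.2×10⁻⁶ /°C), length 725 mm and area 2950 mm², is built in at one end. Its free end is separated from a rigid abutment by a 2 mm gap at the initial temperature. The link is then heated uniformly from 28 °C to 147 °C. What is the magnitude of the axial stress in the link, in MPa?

σ ≈ 0 MPa

Unrestrained expansion: δ_free = αΔT L = 16.2×10⁻⁶ × 119 × 725 = 1.398 mm.
Since δ_free = 1.4 mm is less than the 2 mm gap, the link never touches the wall. No axial force develops.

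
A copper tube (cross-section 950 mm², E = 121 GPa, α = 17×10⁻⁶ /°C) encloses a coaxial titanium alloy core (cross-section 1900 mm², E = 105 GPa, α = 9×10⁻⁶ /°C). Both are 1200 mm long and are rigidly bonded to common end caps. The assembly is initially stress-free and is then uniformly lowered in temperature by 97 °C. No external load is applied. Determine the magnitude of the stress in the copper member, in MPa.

σ ≈ 59.6 MPa (tensile)

Equilibrium of a rigid end plate with no external load gives equal and opposite internal forces ±P in the two members. Since α_{copper} > α_{titanium alloy}, cooling drives the copper into tension and the titanium alloy into compression.
Compatibility of the two members (thermal + elastic change equal): (α₁ − α₂)ΔT = P·[1/(A₁E₁) + 1/(A₂E₂)].
|α₁ − α₂|·ΔT = 8×10⁻⁶ × 97 = 0.000776.
1/(A₁E₁) + 1/(A₂E₂) = 1/(950×121×10³) + 1/(1900×105×10³) = 1.371×10⁻⁸ N⁻¹.
So P = 0.000776 / 1.371×10⁻⁸ = 56.59 kN.
σ_{copper} = P/A₁ = 56590/950 = 59.57 MPa, tensile.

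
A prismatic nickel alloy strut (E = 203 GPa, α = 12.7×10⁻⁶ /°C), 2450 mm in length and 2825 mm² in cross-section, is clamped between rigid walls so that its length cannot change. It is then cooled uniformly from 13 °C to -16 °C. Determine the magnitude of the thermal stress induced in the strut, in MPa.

The supports are rigid, so the total axial strain is zero. The restrained thermal strain is ε = αΔT = 12.7×10⁻⁶ × 29 = 368.3×10⁻⁶.
σ = EαΔT = 203×10³ × 12.7×10⁻⁶ × 29 = 74.76 MPa (tensile; the strut is trying to contract).

σ ≈ 74.8 MPa (tensile)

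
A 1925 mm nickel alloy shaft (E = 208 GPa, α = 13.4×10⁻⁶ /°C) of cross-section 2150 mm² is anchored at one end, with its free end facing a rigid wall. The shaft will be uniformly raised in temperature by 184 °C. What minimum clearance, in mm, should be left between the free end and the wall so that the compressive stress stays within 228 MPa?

With no wall the shaft would lengthen by αΔT L = 13.4×10⁻⁶ × 184 × 1925 = 4.746 mm.
A stress of 228 MPa corresponds to the wall pushing the shaft back by σL/E = 228×1925/(208×10³) = 2.11 mm.
So the gap has to take up the difference, g_min = δ_free − σL/E = 4.746 − 2.11 = 2.636 mm.

g ≈ 2.64 mm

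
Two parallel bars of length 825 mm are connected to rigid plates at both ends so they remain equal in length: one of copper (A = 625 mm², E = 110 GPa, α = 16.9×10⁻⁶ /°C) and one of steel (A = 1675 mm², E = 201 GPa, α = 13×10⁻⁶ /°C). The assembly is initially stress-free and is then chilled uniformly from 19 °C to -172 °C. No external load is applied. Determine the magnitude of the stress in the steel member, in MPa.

σ ≈ 25.4 MPa (compressive)

Both members must finish at the same length. With the larger α, the copper tends to over-contract; the plates restrain it, putting the copper in tension and the steel in compression. With no external load the two internal forces are equal and opposite, magnitude P.
Setting the final lengths equal and cancelling L: (α₁ − α₂)ΔT = P/(A₁E₁) + P/(A₂E₂).
|α₁ − α₂|·ΔT = 3.9×10⁻⁶ × 191 = 0.0007449.
1/(A₁E₁) + 1/(A₂E₂) = 1/(625×110×10³) + 1/(1675×201×10³) = 1.752×10⁻⁸ N⁻¹.
P = 0.0007449 / 1.752×10⁻⁸ = 42530 N = 42.53 kN.
σ_{steel} = P/A₂ = 42530/1675 = 25.39 MPa, compressive.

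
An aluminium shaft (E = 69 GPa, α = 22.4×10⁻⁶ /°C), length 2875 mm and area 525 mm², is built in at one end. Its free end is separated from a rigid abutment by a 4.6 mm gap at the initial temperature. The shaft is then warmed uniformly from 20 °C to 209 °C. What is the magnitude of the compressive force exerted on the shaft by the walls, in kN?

P ≈ 95.4 kN

Free thermal elongation = αΔT L = 22.4×10⁻⁶ × 189 × 2875 = 12.17 mm.
After closing the 4.6 mm clearance, 12.17 − 4.6 = 7.572 mm of expansion remains to be suppressed by the wall.
So σ = E(δ_free − g)/L = 69×10³ × 7.572/2875 = 181.7 MPa.
Force on the wall = σA = 181.7 × 525 mm² = 95.4 kN.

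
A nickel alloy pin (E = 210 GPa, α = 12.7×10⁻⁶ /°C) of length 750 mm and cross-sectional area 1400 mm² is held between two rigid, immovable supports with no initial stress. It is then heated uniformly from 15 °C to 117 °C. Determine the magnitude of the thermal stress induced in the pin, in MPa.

σ ≈ 272 MPa (compressive)

With length fixed, the mechanical strain must cancel the thermal strain αΔT = 12.7×10⁻⁶ × 102 = 1295.4×10⁻⁶.
The stress required to suppress this strain is σ = Eε = 210×10³ × 1295.4×10⁻⁶ = 272 MPa, compressive since the pin is trying to expand.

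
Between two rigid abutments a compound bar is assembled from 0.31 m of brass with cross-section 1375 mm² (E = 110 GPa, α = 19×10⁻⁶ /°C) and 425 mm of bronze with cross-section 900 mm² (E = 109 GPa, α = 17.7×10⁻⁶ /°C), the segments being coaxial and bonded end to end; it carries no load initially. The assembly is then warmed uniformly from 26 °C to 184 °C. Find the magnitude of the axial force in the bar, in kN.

Free thermal expansion of the whole bar: Σ αᵢΔT Lᵢ = 19×10⁻⁶×158×310 + 17.7×10⁻⁶×158×425 = 2.119 mm.
The walls prevent any net length change, so an axial force P (same in every segment) develops. Compatibility: P · Σ Lᵢ/(AᵢEᵢ) = δ_free.
Σ Lᵢ/(AᵢEᵢ) = 310/(1375×110×10³) + 425/(900×109×10³) = 6.382×10⁻⁶ mm/N.
P = 2.119 / 6.382×10⁻⁶ = 332100 N = 332.1 kN, compressive.

P ≈ 332 kN (compressive)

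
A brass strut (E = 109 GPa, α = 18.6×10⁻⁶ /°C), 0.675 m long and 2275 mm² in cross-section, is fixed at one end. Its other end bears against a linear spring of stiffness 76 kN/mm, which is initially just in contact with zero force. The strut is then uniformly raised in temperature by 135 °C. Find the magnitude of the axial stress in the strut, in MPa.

If the spring were absent the strut would lengthen by αΔT L = 18.6×10⁻⁶ × 135 × 675 = 1.695 mm.
Let P be the compressive force at the spring. The strut shortens elastically by PL/(AE) and the spring compresses by P/k; together these equal δ_free.
P [ L/(AE) + 1/k ] = δ_free → P [ 675/(2275×109×10³) + 1/(76×10³) ] = 1.695.
P = 1.695 / 1.588×10⁻⁵ = 106700 N.
σ = P/A = 106700/2275 = 46.92 MPa.

σ ≈ 46.9 MPa (compressive)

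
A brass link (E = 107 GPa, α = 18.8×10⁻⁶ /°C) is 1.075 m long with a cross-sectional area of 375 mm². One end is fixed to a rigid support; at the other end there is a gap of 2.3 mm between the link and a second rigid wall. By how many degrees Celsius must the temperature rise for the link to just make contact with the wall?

ΔT ≈ 114 °C

Contact occurs when the free expansion equals the gap: αΔT L = 2.3 mm.
ΔT = 2.3 / (18.8×10⁻⁶ × 1075) = 113.8 °C.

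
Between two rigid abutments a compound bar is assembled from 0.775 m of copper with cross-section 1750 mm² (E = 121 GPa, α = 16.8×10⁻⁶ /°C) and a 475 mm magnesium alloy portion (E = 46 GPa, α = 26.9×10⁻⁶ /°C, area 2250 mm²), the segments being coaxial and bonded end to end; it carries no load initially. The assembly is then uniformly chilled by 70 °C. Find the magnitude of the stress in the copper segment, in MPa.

σ ≈ 125 MPa (tensile)

Free thermal contraction of the whole bar: Σ αᵢΔT Lᵢ = 16.8×10⁻⁶×70×775 + 26.9×10⁻⁶×70×475 = 1.806 mm.
Since the ends are fixed, an axial force P builds up, equal in every segment, with P · Σ Lᵢ/(AᵢEᵢ) = δ_free.
Σ Lᵢ/(AᵢEᵢ) = 775/(1750×121×10³) + 475/(2250×46×10³) = 8.249×10⁻⁶ mm/N.
P = 1.806 / 8.249×10⁻⁶ = 218900 N = 218.9 kN, tensile.
σ_{copper} = P / A = 218900 / 1750 = 125.1 MPa.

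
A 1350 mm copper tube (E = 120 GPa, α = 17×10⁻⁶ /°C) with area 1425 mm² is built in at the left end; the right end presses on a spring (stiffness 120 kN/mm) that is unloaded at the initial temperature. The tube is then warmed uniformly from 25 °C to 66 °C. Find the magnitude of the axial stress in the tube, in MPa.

The unrestrained thermal change is αΔT L = 17×10⁻⁶ × 41 × 1350 = 0.941 mm.
With a force P in the spring, the elastic change of the tube is PL/(AE) and that of the spring is P/k; compatibility requires their sum to equal δ_free.
P [ L/(AE) + 1/k ] = δ_free → P [ 1350/(1425×120×10³) + 1/(120×10³) ] = 0.941.
P = 0.941 / 1.623×10⁻⁵ = 57980 N.
σ = P/A = 57980/1425 = 40.69 MPa.

σ ≈ 40.7 MPa (compressive)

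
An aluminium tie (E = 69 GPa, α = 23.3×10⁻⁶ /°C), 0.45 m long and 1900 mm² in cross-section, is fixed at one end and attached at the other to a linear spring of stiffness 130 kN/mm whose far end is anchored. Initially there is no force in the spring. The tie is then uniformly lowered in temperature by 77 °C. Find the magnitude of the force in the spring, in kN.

The unrestrained thermal change is αΔT L = 23.3×10⁻⁶ × 77 × 450 = 0.8073 mm.
With a force P in the spring, the elastic change of the tie is PL/(AE) and that of the spring is P/k; compatibility requires their sum to equal δ_free.
So P = δ_free / [L/(AE) + 1/k] = 0.8073 / [ 450/(1900×69×10³) + 1/(130×10³) ].
P = 0.8073 / 1.112×10⁻⁵ = 72570 N.

P ≈ 72.6 kN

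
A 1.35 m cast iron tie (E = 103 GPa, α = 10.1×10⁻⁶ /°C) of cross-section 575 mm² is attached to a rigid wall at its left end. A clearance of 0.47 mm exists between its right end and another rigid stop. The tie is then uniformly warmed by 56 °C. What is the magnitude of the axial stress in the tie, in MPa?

If the wall were absent the tie would grow by αΔT L = 10.1×10⁻⁶ × 56 × 1350 = 0.7636 mm.
This exceeds the 0.47 mm gap, so the wall pushes back. The portion of expansion that must be recovered elastically is δ_free − gap = 0.7636 − 0.47 = 0.2936 mm.
Compatibility: PL/(AE) = 0.2936 mm, so σ = P/A = E × (0.2936/1350) = 22.4 MPa.

σ ≈ 22.4 MPa (compressive)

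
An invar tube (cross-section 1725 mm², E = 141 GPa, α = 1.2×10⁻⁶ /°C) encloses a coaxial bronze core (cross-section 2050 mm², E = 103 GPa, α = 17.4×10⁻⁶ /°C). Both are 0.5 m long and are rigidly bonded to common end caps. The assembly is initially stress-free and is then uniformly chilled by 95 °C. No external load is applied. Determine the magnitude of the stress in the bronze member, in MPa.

Both members must finish at the same length. With the larger α, the bronze tends to over-contract; the plates restrain it, putting the bronze in tension and the invar in compression. With no external load the two internal forces are equal and opposite, magnitude P.
Equating the net (thermal + elastic) strains gives |α₁ − α₂|·ΔT = P·[1/(A₁E₁) + 1/(A₂E₂)].
|α₁ − α₂|·ΔT = 16.2×10⁻⁶ × 95 = 0.001539.
1/(A₁E₁) + 1/(A₂E₂) = 1/(1725×141×10³) + 1/(2050×103×10³) = 8.847×10⁻⁹ N⁻¹.
So P = 0.001539 / 8.847×10⁻⁹ = 173.9 kN.
σ_{bronze} = P/A₂ = 173900/2050 = 84.85 MPa, tensile.

σ ≈ 84.9 MPa (tensile)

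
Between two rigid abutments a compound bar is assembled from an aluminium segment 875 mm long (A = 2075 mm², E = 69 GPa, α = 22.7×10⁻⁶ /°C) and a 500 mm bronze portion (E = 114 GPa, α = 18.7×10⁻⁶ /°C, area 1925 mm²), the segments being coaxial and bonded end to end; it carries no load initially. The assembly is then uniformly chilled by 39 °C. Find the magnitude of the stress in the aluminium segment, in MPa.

σ ≈ 65.4 MPa (tensile)

With the walls removed the bar would change length by δ_free = Σ αᵢΔT Lᵢ = 22.7×10⁻⁶×39×875 + 18.7×10⁻⁶×39×500 = 1.139 mm.
The walls prevent any net length change, so an axial force P (same in every segment) develops. Compatibility: P · Σ Lᵢ/(AᵢEᵢ) = δ_free.
Σ Lᵢ/(AᵢEᵢ) = 875/(2075×69×10³) + 500/(1925×114×10³) = 8.39×10⁻⁶ mm/N.
So P = 1.139 / 8.39×10⁻⁶ = 135.8 kN, tensile.
σ_{aluminium} = P / A = 135800 / 2075 = 65.44 MPa.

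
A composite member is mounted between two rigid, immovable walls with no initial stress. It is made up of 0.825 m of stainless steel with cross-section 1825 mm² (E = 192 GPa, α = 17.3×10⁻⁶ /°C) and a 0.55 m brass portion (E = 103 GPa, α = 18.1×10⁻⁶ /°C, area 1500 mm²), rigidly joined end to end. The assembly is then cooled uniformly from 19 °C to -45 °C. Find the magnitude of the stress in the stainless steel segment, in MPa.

σ ≈ 144 MPa (tensile)

With the walls removed the bar would change length by δ_free = Σ αᵢΔT Lᵢ = 17.3×10⁻⁶×64×825 + 18.1×10⁻⁶×64×550 = 1.551 mm.
Since the ends are fixed, an axial force P builds up, equal in every segment, with P · Σ Lᵢ/(AᵢEᵢ) = δ_free.
Σ Lᵢ/(AᵢEᵢ) = 825/(1825×192×10³) + 550/(1500×103×10³) = 5.914×10⁻⁶ mm/N.
So P = 1.551 / 5.914×10⁻⁶ = 262.2 kN, tensile.
σ_{stainless steel} = P / A = 262200 / 1825 = 143.7 MPa.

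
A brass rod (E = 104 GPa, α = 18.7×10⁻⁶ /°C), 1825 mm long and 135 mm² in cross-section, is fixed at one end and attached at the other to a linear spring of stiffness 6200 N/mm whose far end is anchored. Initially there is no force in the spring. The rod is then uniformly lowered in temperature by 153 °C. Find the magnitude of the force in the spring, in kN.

P ≈ 17.9 kN

Free thermal contraction: δ_free = αΔT L = 18.7×10⁻⁶ × 153 × 1825 = 5.222 mm.
Let P be the tensile force in the spring. The rod extends elastically by PL/(AE) and the spring stretches by P/k; together these equal δ_free.
So P = δ_free / [L/(AE) + 1/k] = 5.222 / [ 1825/(135×104×10³) + 1/(6200) ].
P = 5.222 / 0.0002913 = 17930 N.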